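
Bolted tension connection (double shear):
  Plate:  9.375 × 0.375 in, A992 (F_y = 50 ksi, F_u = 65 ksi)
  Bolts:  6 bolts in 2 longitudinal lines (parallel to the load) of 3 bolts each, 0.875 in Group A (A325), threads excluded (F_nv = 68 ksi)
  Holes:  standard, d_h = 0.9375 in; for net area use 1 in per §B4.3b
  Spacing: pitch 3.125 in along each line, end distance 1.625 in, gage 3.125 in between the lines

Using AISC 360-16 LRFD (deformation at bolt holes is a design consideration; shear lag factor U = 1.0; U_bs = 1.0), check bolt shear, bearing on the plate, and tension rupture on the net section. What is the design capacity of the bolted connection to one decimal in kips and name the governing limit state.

Bolt shear: A_b = π(0.875)²/4 = 0.60132 in². φR_n = 0.75 × 68 × 0.60132 × 6 × 2 = 368.0 kips.
Bearing (0.375 in plate, F_u = 65 ksi): end bolts L_c = 1.625 − 0.9375/2 = 1.15625, R_n = min(1.2×1.15625×0.375×65, 2.4×0.875×0.375×65) = 33.82 kips/bolt; interior L_c = 3.125 − 0.9375 = 2.1875, R_n = 51.188 kips/bolt. φR_n = 0.75 × (2×33.82 + 4×51.188) = 204.3 kips.
Tension rupture (net): A_n = (9.375 − 2×1)×0.375 = 2.7656 in² (U = 1.0, A_e = A_n). φR_n = 0.75 × 65 × 2.7656 = 134.8 kips.
Governing: min(368.0, 204.3, 134.8) = 134.8 kips → net-section rupture.

134.8 kips (net-section rupture governs)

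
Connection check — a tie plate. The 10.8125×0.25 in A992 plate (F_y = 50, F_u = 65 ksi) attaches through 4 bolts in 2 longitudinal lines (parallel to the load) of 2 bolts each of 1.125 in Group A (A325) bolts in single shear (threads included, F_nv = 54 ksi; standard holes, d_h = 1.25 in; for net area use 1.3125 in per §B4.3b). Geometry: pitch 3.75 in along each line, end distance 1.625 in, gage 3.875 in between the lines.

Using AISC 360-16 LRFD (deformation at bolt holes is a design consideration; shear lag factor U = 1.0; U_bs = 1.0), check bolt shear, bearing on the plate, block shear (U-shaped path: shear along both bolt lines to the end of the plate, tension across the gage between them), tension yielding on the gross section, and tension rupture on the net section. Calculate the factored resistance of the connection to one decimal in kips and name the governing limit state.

81.0 kips (block shear governs)

Bolt shear: A_b = π(1.125)²/4 = 0.99402 in². φR_n = 0.75 × 54 × 0.99402 × 4 × 1 = 161.0 kips.
Bearing (0.25 in plate, F_u = 65 ksi): end bolts L_c = 1.625 − 1.25/2 = 1, R_n = min(1.2×1×0.25×65, 2.4×1.125×0.25×65) = 19.5 kips/bolt; interior L_c = 3.75 − 1.25 = 2.5, R_n = 43.875 kips/bolt. φR_n = 0.75 × (2×19.5 + 2×43.875) = 95.1 kips.
Block shear: shear path 2×[1.625+1×3.75] = 2×5.375 in, A_gv = 2.6875, A_nv = 2×(5.375 − 1.5×1.3125)×0.25 = 1.7031 in²; tension across gage: (3.875 − 1×1.3125)×0.25 = 0.64063 in². R_n = min(0.6×65×1.7031, 0.6×50×2.6875) + 1.0×65×0.64063 = min(66.421, 80.625) + 41.641 = 108.06 kips. φR_n = 0.75 × 108.06 = 81.0 kips.
Tension yield (gross): A_g = 10.8125×0.25 = 2.7031 in². φR_n = 0.90 × 50 × 2.7031 = 121.6 kips.
Tension rupture (net): A_n = (10.8125 − 2×1.3125)×0.25 = 2.0469 in² (U = 1.0, A_e = A_n). φR_n = 0.75 × 65 × 2.0469 = 99.8 kips.
Governing: min(161.0, 95.1, 81.0, 121.6, 99.8) = 81.0 kips → block shear.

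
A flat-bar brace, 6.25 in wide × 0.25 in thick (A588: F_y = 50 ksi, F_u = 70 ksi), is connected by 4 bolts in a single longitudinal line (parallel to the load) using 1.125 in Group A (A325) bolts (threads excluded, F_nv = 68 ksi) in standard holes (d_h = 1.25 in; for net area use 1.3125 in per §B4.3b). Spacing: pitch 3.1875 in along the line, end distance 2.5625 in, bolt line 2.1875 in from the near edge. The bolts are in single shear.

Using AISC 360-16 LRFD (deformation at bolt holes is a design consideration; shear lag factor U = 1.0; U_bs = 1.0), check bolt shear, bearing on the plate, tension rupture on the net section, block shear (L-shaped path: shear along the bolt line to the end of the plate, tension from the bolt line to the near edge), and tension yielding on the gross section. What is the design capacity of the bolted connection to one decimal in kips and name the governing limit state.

Bolt shear: A_b = π(1.125)²/4 = 0.99402 in². φR_n = 0.75 × 68 × 0.99402 × 4 × 1 = 202.8 kips.
Bearing (0.25 in plate, F_u = 70 ksi): end bolts L_c = 2.5625 − 1.25/2 = 1.9375, R_n = min(1.2×1.9375×0.25×70, 2.4×1.125×0.25×70) = 40.688 kips/bolt; interior L_c = 3.1875 − 1.25 = 1.9375, R_n = 40.688 kips/bolt. φR_n = 0.75 × (1×40.688 + 3×40.688) = 122.1 kips.
Tension rupture (net): A_n = (6.25 − 1×1.3125)×0.25 = 1.2344 in² (U = 1.0, A_e = A_n). φR_n = 0.75 × 70 × 1.2344 = 64.8 kips.
Block shear: shear path 1×[2.5625+3×3.1875] = 1×12.125 in, A_gv = 3.0313, A_nv = 1×(12.125 − 3.5×1.3125)×0.25 = 1.8828 in²; tension to near edge: (2.1875 − 0.5×1.3125)×0.25 = 0.38281 in². R_n = min(0.6×70×1.8828, 0.6×50×3.0313) + 1.0×70×0.38281 = min(79.078, 90.939) + 26.797 = 105.88 kips. φR_n = 0.75 × 105.88 = 79.4 kips.
Tension yield (gross): A_g = 6.25×0.25 = 1.5625 in². φR_n = 0.90 × 50 × 1.5625 = 70.3 kips.
Governing: min(202.8, 122.1, 64.8, 79.4, 70.3) = 64.8 kips → net-section rupture.

64.8 kips (net-section rupture governs)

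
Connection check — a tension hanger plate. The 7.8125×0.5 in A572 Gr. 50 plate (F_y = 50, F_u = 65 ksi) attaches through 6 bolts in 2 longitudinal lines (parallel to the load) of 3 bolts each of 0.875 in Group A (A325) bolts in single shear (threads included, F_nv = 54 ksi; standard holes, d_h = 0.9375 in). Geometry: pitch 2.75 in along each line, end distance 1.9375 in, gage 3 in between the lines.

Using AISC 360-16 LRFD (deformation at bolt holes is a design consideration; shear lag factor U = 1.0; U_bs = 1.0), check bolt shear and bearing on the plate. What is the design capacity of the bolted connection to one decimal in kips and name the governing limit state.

Bolt shear: A_b = π(0.875)²/4 = 0.60132 in². φR_n = 0.75 × 54 × 0.60132 × 6 × 1 = 146.1 kips.
Bearing (0.5 in plate, F_u = 65 ksi): end bolts L_c = 1.9375 − 0.9375/2 = 1.46875, R_n = min(1.2×1.46875×0.5×65, 2.4×0.875×0.5×65) = 57.281 kips/bolt; interior L_c = 2.75 − 0.9375 = 1.8125, R_n = 68.25 kips/bolt. φR_n = 0.75 × (2×57.281 + 4×68.25) = 290.7 kips.
Governing: min(146.1, 290.7) = 146.1 kips → bolt shear.

146.1 kips (bolt shear governs)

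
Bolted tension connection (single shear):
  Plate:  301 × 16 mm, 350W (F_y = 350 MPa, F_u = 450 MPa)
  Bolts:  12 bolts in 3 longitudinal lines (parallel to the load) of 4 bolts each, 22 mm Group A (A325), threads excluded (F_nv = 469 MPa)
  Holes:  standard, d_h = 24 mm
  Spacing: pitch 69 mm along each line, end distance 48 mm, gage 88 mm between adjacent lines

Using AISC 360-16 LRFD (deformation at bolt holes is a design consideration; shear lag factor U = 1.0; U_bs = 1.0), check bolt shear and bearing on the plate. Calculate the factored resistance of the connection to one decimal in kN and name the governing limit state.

1604.5 kN (bolt shear governs)

Bolt shear: A_b = π(22)²/4 = 380.13 mm². φR_n = 0.75 × 469 × 380.13 × 12 × 1 = 1604.5 kN.
Bearing (16 mm plate, F_u = 450 MPa): end bolts L_c = 48 − 24/2 = 36, R_n = min(1.2×36×16×450, 2.4×22×16×450) = 311.04 kN/bolt; interior L_c = 69 − 24 = 45, R_n = 380.16 kN/bolt. φR_n = 0.75 × (3×311.04 + 9×380.16) = 3265.9 kN.
Governing: min(1604.5, 3265.9) = 1604.5 kN → bolt shear.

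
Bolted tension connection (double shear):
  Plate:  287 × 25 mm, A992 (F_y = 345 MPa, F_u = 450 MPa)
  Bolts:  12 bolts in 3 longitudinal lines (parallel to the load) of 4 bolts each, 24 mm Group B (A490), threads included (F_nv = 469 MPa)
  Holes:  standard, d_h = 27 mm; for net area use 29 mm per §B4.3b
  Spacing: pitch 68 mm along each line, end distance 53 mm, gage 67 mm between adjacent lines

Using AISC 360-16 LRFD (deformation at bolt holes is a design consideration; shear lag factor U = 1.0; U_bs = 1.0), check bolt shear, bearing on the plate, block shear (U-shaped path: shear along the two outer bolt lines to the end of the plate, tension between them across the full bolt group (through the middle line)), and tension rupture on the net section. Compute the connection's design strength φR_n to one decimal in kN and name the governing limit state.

Bolt shear: A_b = π(24)²/4 = 452.39 mm². φR_n = 0.75 × 469 × 452.39 × 12 × 2 = 3819.1 kN.
Bearing (25 mm plate, F_u = 450 MPa): end bolts L_c = 53 − 27/2 = 39.5, R_n = min(1.2×39.5×25×450, 2.4×24×25×450) = 533.25 kN/bolt; interior L_c = 68 − 27 = 41, R_n = 553.5 kN/bolt. φR_n = 0.75 × (3×533.25 + 9×553.5) = 4935.9 kN.
Block shear: shear path 2×[53+3×68] = 2×257 mm, A_gv = 12850, A_nv = 2×(257 − 3.5×29)×25 = 7775 mm²; tension across gage: (134 − 2×29)×25 = 1900 mm². R_n = min(0.6×450×7775, 0.6×345×12850) + 1.0×450×1900 = min(2099.3, 2660) + 855 = 2954.3 kN. φR_n = 0.75 × 2954.3 = 2215.7 kN.
Tension rupture (net): A_n = (287 − 3×29)×25 = 5000 mm² (U = 1.0, A_e = A_n). φR_n = 0.75 × 450 × 5000 = 1687.5 kN.
Governing: min(3819.1, 4935.9, 2215.7, 1687.5) = 1687.5 kN → net-section rupture.

1687.5 kN (net-section rupture governs)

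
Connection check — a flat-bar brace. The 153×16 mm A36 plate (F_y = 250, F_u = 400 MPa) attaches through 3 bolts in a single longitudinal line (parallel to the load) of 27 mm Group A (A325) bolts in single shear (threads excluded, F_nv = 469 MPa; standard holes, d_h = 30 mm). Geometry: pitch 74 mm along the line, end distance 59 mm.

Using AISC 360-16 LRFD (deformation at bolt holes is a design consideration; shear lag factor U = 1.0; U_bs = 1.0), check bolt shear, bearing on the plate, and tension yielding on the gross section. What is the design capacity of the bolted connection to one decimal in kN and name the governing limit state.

Bolt shear: A_b = π(27)²/4 = 572.56 mm². φR_n = 0.75 × 469 × 572.56 × 3 × 1 = 604.2 kN.
Bearing (16 mm plate, F_u = 400 MPa): end bolts L_c = 59 − 30/2 = 44, R_n = min(1.2×44×16×400, 2.4×27×16×400) = 337.92 kN/bolt; interior L_c = 74 − 30 = 44, R_n = 337.92 kN/bolt. φR_n = 0.75 × (1×337.92 + 2×337.92) = 760.3 kN.
Tension yield (gross): A_g = 153×16 = 2448 mm². φR_n = 0.90 × 250 × 2448 = 550.8 kN.
Governing: min(604.2, 760.3, 550.8) = 550.8 kN → gross-section yield.

550.8 kN (gross-section yield governs)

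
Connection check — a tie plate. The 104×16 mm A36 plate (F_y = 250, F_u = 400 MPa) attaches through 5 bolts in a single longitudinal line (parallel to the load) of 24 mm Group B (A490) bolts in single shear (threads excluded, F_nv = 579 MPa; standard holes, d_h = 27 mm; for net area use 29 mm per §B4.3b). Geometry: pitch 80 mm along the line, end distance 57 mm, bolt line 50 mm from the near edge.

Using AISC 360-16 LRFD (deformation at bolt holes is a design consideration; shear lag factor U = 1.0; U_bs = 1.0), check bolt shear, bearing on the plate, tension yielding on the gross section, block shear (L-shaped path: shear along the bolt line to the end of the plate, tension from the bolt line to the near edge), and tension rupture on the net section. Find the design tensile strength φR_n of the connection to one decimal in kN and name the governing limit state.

Bolt shear: A_b = π(24)²/4 = 452.39 mm². φR_n = 0.75 × 579 × 452.39 × 5 × 1 = 982.3 kN.
Bearing (16 mm plate, F_u = 400 MPa): end bolts L_c = 57 − 27/2 = 43.5, R_n = min(1.2×43.5×16×400, 2.4×24×16×400) = 334.08 kN/bolt; interior L_c = 80 − 27 = 53, R_n = 368.64 kN/bolt. φR_n = 0.75 × (1×334.08 + 4×368.64) = 1356.5 kN.
Tension yield (gross): A_g = 104×16 = 1664 mm². φR_n = 0.90 × 250 × 1664 = 374.4 kN.
Block shear: shear path 1×[57+4×80] = 1×377 mm, A_gv = 6032, A_nv = 1×(377 − 4.5×29)×16 = 3944 mm²; tension to near edge: (50 − 0.5×29)×16 = 568 mm². R_n = min(0.6×400×3944, 0.6×250×6032) + 1.0×400×568 = min(946.56, 904.8) + 227.2 = 1132 kN. φR_n = 0.75 × 1132 = 849.0 kN.
Tension rupture (net): A_n = (104 − 1×29)×16 = 1200 mm² (U = 1.0, A_e = A_n). φR_n = 0.75 × 400 × 1200 = 360.0 kN.
Governing: min(982.3, 1356.5, 374.4, 849.0, 360.0) = 360.0 kN → net-section rupture.

360.0 kN (net-section rupture governs)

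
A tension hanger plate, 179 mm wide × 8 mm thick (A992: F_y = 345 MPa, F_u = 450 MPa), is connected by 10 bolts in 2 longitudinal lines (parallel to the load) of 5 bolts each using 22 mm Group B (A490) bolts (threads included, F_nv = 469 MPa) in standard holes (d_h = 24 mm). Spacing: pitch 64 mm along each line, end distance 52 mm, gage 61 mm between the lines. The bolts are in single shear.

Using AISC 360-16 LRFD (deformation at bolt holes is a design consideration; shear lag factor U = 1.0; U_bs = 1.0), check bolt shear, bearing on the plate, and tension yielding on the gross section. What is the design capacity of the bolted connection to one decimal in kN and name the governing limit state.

Bolt shear: A_b = π(22)²/4 = 380.13 mm². φR_n = 0.75 × 469 × 380.13 × 10 × 1 = 1337.1 kN.
Bearing (8 mm plate, F_u = 450 MPa): end bolts L_c = 52 − 24/2 = 40, R_n = min(1.2×40×8×450, 2.4×22×8×450) = 172.8 kN/bolt; interior L_c = 64 − 24 = 40, R_n = 172.8 kN/bolt. φR_n = 0.75 × (2×172.8 + 8×172.8) = 1296.0 kN.
Tension yield (gross): A_g = 179×8 = 1432 mm². φR_n = 0.90 × 345 × 1432 = 444.6 kN.
Governing: min(1337.1, 1296.0, 444.6) = 444.6 kN → gross-section yield.

444.6 kN (gross-section yield governs)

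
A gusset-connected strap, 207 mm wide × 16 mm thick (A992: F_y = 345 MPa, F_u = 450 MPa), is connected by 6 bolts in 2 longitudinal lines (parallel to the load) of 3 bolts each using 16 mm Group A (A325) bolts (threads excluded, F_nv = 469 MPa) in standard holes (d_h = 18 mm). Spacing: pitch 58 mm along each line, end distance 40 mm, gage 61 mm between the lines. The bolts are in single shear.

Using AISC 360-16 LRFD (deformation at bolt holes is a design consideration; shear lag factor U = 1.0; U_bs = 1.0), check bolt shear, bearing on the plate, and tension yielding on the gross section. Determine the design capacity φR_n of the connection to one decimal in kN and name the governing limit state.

424.3 kN (bolt shear governs)

Bolt shear: A_b = π(16)²/4 = 201.06 mm². φR_n = 0.75 × 469 × 201.06 × 6 × 1 = 424.3 kN.
Bearing (16 mm plate, F_u = 450 MPa): end bolts L_c = 40 − 18/2 = 31, R_n = min(1.2×31×16×450, 2.4×16×16×450) = 267.84 kN/bolt; interior L_c = 58 − 18 = 40, R_n = 276.48 kN/bolt. φR_n = 0.75 × (2×267.84 + 4×276.48) = 1231.2 kN.
Tension yield (gross): A_g = 207×16 = 3312 mm². φR_n = 0.90 × 345 × 3312 = 1028.4 kN.
Governing: min(424.3, 1231.2, 1028.4) = 424.3 kN → bolt shear.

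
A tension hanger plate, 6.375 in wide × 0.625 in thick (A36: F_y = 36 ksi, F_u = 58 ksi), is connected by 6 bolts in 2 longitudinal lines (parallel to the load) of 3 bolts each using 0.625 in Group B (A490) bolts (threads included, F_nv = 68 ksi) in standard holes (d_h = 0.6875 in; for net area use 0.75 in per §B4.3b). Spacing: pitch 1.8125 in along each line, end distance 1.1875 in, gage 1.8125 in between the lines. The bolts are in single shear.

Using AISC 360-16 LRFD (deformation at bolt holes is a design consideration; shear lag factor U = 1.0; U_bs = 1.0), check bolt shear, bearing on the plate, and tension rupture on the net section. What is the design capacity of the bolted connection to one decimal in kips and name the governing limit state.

Bolt shear: A_b = π(0.625)²/4 = 0.3068 in². φR_n = 0.75 × 68 × 0.3068 × 6 × 1 = 93.9 kips.
Bearing (0.625 in plate, F_u = 58 ksi): end bolts L_c = 1.1875 − 0.6875/2 = 0.84375, R_n = min(1.2×0.84375×0.625×58, 2.4×0.625×0.625×58) = 36.703 kips/bolt; interior L_c = 1.8125 − 0.6875 = 1.125, R_n = 48.938 kips/bolt. φR_n = 0.75 × (2×36.703 + 4×48.938) = 201.9 kips.
Tension rupture (net): A_n = (6.375 − 2×0.75)×0.625 = 3.0469 in² (U = 1.0, A_e = A_n). φR_n = 0.75 × 58 × 3.0469 = 132.5 kips.
Governing: min(93.9, 201.9, 132.5) = 93.9 kips → bolt shear.

93.9 kips (bolt shear governs)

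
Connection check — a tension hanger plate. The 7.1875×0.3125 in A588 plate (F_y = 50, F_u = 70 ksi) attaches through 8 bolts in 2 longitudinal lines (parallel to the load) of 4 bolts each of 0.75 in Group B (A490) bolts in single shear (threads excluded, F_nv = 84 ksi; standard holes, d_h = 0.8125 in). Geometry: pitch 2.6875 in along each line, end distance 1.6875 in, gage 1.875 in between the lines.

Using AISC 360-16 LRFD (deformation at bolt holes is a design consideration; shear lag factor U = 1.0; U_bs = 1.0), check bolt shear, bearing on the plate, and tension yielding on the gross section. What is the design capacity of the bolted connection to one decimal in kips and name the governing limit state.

Bolt shear: A_b = π(0.75)²/4 = 0.44179 in². φR_n = 0.75 × 84 × 0.44179 × 8 × 1 = 222.7 kips.
Bearing (0.3125 in plate, F_u = 70 ksi): end bolts L_c = 1.6875 − 0.8125/2 = 1.28125, R_n = min(1.2×1.28125×0.3125×70, 2.4×0.75×0.3125×70) = 33.633 kips/bolt; interior L_c = 2.6875 − 0.8125 = 1.875, R_n = 39.375 kips/bolt. φR_n = 0.75 × (2×33.633 + 6×39.375) = 227.6 kips.
Tension yield (gross): A_g = 7.1875×0.3125 = 2.2461 in². φR_n = 0.90 × 50 × 2.2461 = 101.1 kips.
Governing: min(222.7, 227.6, 101.1) = 101.1 kips → gross-section yield.

101.1 kips (gross-section yield governs)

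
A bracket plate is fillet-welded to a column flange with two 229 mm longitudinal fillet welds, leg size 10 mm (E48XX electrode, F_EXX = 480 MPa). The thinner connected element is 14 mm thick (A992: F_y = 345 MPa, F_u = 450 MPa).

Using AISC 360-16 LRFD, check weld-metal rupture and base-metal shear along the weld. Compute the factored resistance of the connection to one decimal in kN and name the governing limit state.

699.4 kN (weld metal governs)

Weld metal: throat = 0.707×10 = 7.07 mm, L = 2×229 = 458 mm. φR_n = 0.75 × 0.6 × 480 × 7.07 × 458 = 699.4 kN.
Base metal shear (14 mm plate): yield φR_n = 1.0×0.6×345×14×458 = 1327.3 kN; rupture φR_n = 0.75×0.6×450×14×458 = 1298.4 kN; take 1298.4 kN (rupture).
Governing: min(699.4, 1298.4) = 699.4 kN → weld metal.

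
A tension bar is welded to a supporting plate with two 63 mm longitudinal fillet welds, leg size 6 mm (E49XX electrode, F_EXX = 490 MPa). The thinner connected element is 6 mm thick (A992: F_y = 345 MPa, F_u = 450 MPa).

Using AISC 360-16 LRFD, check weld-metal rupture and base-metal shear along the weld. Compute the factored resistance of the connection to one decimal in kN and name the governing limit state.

Weld metal: throat = 0.707×6 = 4.242 mm, L = 2×63 = 126 mm. φR_n = 0.75 × 0.6 × 490 × 4.242 × 126 = 117.9 kN.
Base metal shear (6 mm plate): yield φR_n = 1.0×0.6×345×6×126 = 156.5 kN; rupture φR_n = 0.75×0.6×450×6×126 = 153.1 kN; take 153.1 kN (rupture).
Governing: min(117.9, 153.1) = 117.9 kN → weld metal.

117.9 kN (weld metal governs)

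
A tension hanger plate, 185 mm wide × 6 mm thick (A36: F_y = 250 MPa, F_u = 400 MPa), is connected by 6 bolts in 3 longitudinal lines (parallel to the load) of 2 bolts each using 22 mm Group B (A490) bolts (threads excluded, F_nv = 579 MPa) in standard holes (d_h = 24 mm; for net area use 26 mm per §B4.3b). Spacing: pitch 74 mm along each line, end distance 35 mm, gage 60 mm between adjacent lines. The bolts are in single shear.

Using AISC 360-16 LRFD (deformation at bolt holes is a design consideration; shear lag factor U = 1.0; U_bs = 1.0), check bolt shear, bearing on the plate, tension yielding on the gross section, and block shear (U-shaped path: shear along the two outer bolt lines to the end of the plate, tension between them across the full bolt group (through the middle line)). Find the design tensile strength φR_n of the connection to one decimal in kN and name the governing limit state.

249.8 kN (gross-section yield governs)

Bolt shear: A_b = π(22)²/4 = 380.13 mm². φR_n = 0.75 × 579 × 380.13 × 6 × 1 = 990.4 kN.
Bearing (6 mm plate, F_u = 400 MPa): end bolts L_c = 35 − 24/2 = 23, R_n = min(1.2×23×6×400, 2.4×22×6×400) = 66.24 kN/bolt; interior L_c = 74 − 24 = 50, R_n = 126.72 kN/bolt. φR_n = 0.75 × (3×66.24 + 3×126.72) = 434.2 kN.
Tension yield (gross): A_g = 185×6 = 1110 mm². φR_n = 0.90 × 250 × 1110 = 249.8 kN.
Block shear: shear path 2×[35+1×74] = 2×109 mm, A_gv = 1308, A_nv = 2×(109 − 1.5×26)×6 = 840 mm²; tension across gage: (120 − 2×26)×6 = 408 mm². R_n = min(0.6×400×840, 0.6×250×1308) + 1.0×400×408 = min(201.6, 196.2) + 163.2 = 359.4 kN. φR_n = 0.75 × 359.4 = 269.6 kN.
Governing: min(990.4, 434.2, 249.8, 269.6) = 249.8 kN → gross-section yield.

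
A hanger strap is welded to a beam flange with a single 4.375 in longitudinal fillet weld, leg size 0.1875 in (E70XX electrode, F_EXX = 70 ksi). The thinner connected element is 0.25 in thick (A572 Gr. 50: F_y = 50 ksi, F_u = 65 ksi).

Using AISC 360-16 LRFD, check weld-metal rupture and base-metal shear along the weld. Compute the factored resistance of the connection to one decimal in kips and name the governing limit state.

Weld metal: throat = 0.707×0.1875 = 0.13256 in, L = 4.375 in. φR_n = 0.75 × 0.6 × 70 × 0.13256 × 4.375 = 18.3 kips.
Base metal shear (0.25 in plate): yield φR_n = 1.0×0.6×50×0.25×4.375 = 32.8 kips; rupture φR_n = 0.75×0.6×65×0.25×4.375 = 32.0 kips; take 32.0 kips (rupture).
Governing: min(18.3, 32.0) = 18.3 kips → weld metal.

18.3 kips (weld metal governs)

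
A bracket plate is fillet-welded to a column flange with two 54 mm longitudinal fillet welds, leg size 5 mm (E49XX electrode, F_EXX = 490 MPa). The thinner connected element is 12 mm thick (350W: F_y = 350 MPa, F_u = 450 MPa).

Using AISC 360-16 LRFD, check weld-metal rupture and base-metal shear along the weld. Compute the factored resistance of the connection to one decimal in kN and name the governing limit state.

84.2 kN (weld metal governs)

Weld metal: throat = 0.707×5 = 3.535 mm, L = 2×54 = 108 mm. φR_n = 0.75 × 0.6 × 490 × 3.535 × 108 = 84.2 kN.
Base metal shear (12 mm plate): yield φR_n = 1.0×0.6×350×12×108 = 272.2 kN; rupture φR_n = 0.75×0.6×450×12×108 = 262.4 kN; take 262.4 kN (rupture).
Governing: min(84.2, 262.4) = 84.2 kN → weld metal.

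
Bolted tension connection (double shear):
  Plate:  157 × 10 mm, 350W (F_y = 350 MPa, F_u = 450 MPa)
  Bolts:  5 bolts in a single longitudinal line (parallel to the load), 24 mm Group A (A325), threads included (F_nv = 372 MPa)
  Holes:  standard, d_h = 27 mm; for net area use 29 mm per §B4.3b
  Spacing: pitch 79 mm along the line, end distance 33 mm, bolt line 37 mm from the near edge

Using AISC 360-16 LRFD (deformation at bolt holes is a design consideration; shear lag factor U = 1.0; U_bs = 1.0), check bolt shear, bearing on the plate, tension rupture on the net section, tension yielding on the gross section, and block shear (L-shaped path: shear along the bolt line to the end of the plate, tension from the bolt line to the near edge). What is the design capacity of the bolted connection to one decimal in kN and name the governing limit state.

Bolt shear: A_b = π(24)²/4 = 452.39 mm². φR_n = 0.75 × 372 × 452.39 × 5 × 2 = 1262.2 kN.
Bearing (10 mm plate, F_u = 450 MPa): end bolts L_c = 33 − 27/2 = 19.5, R_n = min(1.2×19.5×10×450, 2.4×24×10×450) = 105.3 kN/bolt; interior L_c = 79 − 27 = 52, R_n = 259.2 kN/bolt. φR_n = 0.75 × (1×105.3 + 4×259.2) = 856.6 kN.
Tension rupture (net): A_n = (157 − 1×29)×10 = 1280 mm² (U = 1.0, A_e = A_n). φR_n = 0.75 × 450 × 1280 = 432.0 kN.
Tension yield (gross): A_g = 157×10 = 1570 mm². φR_n = 0.90 × 350 × 1570 = 494.6 kN.
Block shear: shear path 1×[33+4×79] = 1×349 mm, A_gv = 3490, A_nv = 1×(349 − 4.5×29)×10 = 2185 mm²; tension to near edge: (37 − 0.5×29)×10 = 225 mm². R_n = min(0.6×450×2185, 0.6×350×3490) + 1.0×450×225 = min(589.95, 732.9) + 101.25 = 691.2 kN. φR_n = 0.75 × 691.2 = 518.4 kN.
Governing: min(1262.2, 856.6, 432.0, 494.6, 518.4) = 432.0 kN → net-section rupture.

432.0 kN (net-section rupture governs)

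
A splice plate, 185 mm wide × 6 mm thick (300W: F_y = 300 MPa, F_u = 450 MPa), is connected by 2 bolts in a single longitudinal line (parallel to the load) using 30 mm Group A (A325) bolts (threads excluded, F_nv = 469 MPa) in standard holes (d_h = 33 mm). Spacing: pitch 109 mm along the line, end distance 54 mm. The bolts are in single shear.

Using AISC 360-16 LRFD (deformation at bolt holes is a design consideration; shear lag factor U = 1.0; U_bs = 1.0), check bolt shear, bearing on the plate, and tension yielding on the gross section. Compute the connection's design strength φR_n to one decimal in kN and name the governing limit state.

236.9 kN (bearing governs)

Bolt shear: A_b = π(30)²/4 = 706.86 mm². φR_n = 0.75 × 469 × 706.86 × 2 × 1 = 497.3 kN.
Bearing (6 mm plate, F_u = 450 MPa): end bolts L_c = 54 − 33/2 = 37.5, R_n = min(1.2×37.5×6×450, 2.4×30×6×450) = 121.5 kN/bolt; interior L_c = 109 − 33 = 76, R_n = 194.4 kN/bolt. φR_n = 0.75 × (1×121.5 + 1×194.4) = 236.9 kN.
Tension yield (gross): A_g = 185×6 = 1110 mm². φR_n = 0.90 × 300 × 1110 = 299.7 kN.
Governing: min(497.3, 236.9, 299.7) = 236.9 kN → bearing.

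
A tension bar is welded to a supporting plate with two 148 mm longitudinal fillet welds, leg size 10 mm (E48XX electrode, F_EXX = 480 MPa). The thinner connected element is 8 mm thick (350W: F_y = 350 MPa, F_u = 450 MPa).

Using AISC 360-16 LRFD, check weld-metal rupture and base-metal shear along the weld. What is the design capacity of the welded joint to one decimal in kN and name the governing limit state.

Weld metal: throat = 0.707×10 = 7.07 mm, L = 2×148 = 296 mm. φR_n = 0.75 × 0.6 × 480 × 7.07 × 296 = 452.0 kN.
Base metal shear (8 mm plate): yield φR_n = 1.0×0.6×350×8×296 = 497.3 kN; rupture φR_n = 0.75×0.6×450×8×296 = 479.5 kN; take 479.5 kN (rupture).
Governing: min(452.0, 479.5) = 452.0 kN → weld metal.

452.0 kN (weld metal governs)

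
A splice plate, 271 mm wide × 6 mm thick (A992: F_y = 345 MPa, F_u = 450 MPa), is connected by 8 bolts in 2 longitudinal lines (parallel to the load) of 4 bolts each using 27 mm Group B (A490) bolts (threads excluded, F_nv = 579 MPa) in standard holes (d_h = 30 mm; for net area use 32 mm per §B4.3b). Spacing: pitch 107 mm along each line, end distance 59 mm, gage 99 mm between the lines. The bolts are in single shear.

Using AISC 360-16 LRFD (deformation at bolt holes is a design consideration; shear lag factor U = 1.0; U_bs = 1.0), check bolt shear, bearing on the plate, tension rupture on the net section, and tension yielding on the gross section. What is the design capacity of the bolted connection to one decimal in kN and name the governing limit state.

Bolt shear: A_b = π(27)²/4 = 572.56 mm². φR_n = 0.75 × 579 × 572.56 × 8 × 1 = 1989.1 kN.
Bearing (6 mm plate, F_u = 450 MPa): end bolts L_c = 59 − 30/2 = 44, R_n = min(1.2×44×6×450, 2.4×27×6×450) = 142.56 kN/bolt; interior L_c = 107 − 30 = 77, R_n = 174.96 kN/bolt. φR_n = 0.75 × (2×142.56 + 6×174.96) = 1001.2 kN.
Tension rupture (net): A_n = (271 − 2×32)×6 = 1242 mm² (U = 1.0, A_e = A_n). φR_n = 0.75 × 450 × 1242 = 419.2 kN.
Tension yield (gross): A_g = 271×6 = 1626 mm². φR_n = 0.90 × 345 × 1626 = 504.9 kN.
Governing: min(1989.1, 1001.2, 419.2, 504.9) = 419.2 kN → net-section rupture.

419.2 kN (net-section rupture governs)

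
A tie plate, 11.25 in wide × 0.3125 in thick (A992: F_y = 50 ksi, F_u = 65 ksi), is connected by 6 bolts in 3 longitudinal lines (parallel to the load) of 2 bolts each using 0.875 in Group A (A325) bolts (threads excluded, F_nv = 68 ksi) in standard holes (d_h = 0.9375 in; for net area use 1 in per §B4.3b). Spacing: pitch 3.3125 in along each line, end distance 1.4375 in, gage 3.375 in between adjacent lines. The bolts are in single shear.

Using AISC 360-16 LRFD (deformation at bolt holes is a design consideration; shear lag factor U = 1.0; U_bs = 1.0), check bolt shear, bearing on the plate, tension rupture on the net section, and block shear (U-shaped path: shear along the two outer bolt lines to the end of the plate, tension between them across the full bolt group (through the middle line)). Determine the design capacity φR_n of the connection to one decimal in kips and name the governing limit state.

125.7 kips (net-section rupture governs)

Bolt shear: A_b = π(0.875)²/4 = 0.60132 in². φR_n = 0.75 × 68 × 0.60132 × 6 × 1 = 184.0 kips.
Bearing (0.3125 in plate, F_u = 65 ksi): end bolts L_c = 1.4375 − 0.9375/2 = 0.96875, R_n = min(1.2×0.96875×0.3125×65, 2.4×0.875×0.3125×65) = 23.613 kips/bolt; interior L_c = 3.3125 − 0.9375 = 2.375, R_n = 42.656 kips/bolt. φR_n = 0.75 × (3×23.613 + 3×42.656) = 149.1 kips.
Tension rupture (net): A_n = (11.25 − 3×1)×0.3125 = 2.5781 in² (U = 1.0, A_e = A_n). φR_n = 0.75 × 65 × 2.5781 = 125.7 kips.
Block shear: shear path 2×[1.4375+1×3.3125] = 2×4.75 in, A_gv = 2.9688, A_nv = 2×(4.75 − 1.5×1)×0.3125 = 2.0313 in²; tension across gage: (6.75 − 2×1)×0.3125 = 1.4844 in². R_n = min(0.6×65×2.0313, 0.6×50×2.9688) + 1.0×65×1.4844 = min(79.221, 89.064) + 96.486 = 175.71 kips. φR_n = 0.75 × 175.71 = 131.8 kips.
Governing: min(184.0, 149.1, 125.7, 131.8) = 125.7 kips → net-section rupture.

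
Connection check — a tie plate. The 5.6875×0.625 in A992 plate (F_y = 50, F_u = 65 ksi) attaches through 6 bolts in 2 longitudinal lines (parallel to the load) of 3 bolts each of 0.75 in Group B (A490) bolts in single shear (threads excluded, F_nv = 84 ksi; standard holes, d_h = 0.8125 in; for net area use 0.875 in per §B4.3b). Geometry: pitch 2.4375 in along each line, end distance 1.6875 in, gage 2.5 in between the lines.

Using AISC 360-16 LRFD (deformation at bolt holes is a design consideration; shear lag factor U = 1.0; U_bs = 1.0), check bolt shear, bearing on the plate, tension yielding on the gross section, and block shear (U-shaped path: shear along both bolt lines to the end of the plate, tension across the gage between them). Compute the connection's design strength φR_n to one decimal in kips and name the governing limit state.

160.0 kips (gross-section yield governs)

Bolt shear: A_b = π(0.75)²/4 = 0.44179 in². φR_n = 0.75 × 84 × 0.44179 × 6 × 1 = 167.0 kips.
Bearing (0.625 in plate, F_u = 65 ksi): end bolts L_c = 1.6875 − 0.8125/2 = 1.28125, R_n = min(1.2×1.28125×0.625×65, 2.4×0.75×0.625×65) = 62.461 kips/bolt; interior L_c = 2.4375 − 0.8125 = 1.625, R_n = 73.125 kips/bolt. φR_n = 0.75 × (2×62.461 + 4×73.125) = 313.1 kips.
Tension yield (gross): A_g = 5.6875×0.625 = 3.5547 in². φR_n = 0.90 × 50 × 3.5547 = 160.0 kips.
Block shear: shear path 2×[1.6875+2×2.4375] = 2×6.5625 in, A_gv = 8.2031, A_nv = 2×(6.5625 − 2.5×0.875)×0.625 = 5.4688 in²; tension across gage: (2.5 − 1×0.875)×0.625 = 1.0156 in². R_n = min(0.6×65×5.4688, 0.6×50×8.2031) + 1.0×65×1.0156 = min(213.28, 246.09) + 66.014 = 279.29 kips. φR_n = 0.75 × 279.29 = 209.5 kips.
Governing: min(167.0, 313.1, 160.0, 209.5) = 160.0 kips → gross-section yield.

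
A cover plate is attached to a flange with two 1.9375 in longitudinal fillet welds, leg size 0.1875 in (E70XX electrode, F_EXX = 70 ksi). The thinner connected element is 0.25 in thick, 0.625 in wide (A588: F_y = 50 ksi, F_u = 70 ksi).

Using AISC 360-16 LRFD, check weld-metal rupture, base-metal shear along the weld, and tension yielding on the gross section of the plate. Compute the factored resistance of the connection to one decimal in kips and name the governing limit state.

7.0 kips (gross-section yield governs)

Weld metal: throat = 0.707×0.1875 = 0.13256 in, L = 2×1.9375 = 3.875 in. φR_n = 0.75 × 0.6 × 70 × 0.13256 × 3.875 = 16.2 kips.
Base metal shear (0.25 in plate): yield φR_n = 1.0×0.6×50×0.25×3.875 = 29.1 kips; rupture φR_n = 0.75×0.6×70×0.25×3.875 = 30.5 kips; take 29.1 kips (yield).
Tension yield (gross): A_g = 0.625×0.25 = 0.15625 in². φR_n = 0.90 × 50 × 0.15625 = 7.0 kips.
Governing: min(16.2, 29.1, 7.0) = 7.0 kips → gross-section yield.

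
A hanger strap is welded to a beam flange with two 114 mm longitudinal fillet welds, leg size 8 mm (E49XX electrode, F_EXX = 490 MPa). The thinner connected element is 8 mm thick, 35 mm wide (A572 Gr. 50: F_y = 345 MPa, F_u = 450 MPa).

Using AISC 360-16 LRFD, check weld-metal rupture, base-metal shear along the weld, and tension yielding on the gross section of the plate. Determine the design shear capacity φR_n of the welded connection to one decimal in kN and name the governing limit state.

Weld metal: throat = 0.707×8 = 5.656 mm, L = 2×114 = 228 mm. φR_n = 0.75 × 0.6 × 490 × 5.656 × 228 = 284.3 kN.
Base metal shear (8 mm plate): yield φR_n = 1.0×0.6×345×8×228 = 377.6 kN; rupture φR_n = 0.75×0.6×450×8×228 = 369.4 kN; take 369.4 kN (rupture).
Tension yield (gross): A_g = 35×8 = 280 mm². φR_n = 0.90 × 345 × 280 = 86.9 kN.
Governing: min(284.3, 369.4, 86.9) = 86.9 kN → gross-section yield.

86.9 kN (gross-section yield governs)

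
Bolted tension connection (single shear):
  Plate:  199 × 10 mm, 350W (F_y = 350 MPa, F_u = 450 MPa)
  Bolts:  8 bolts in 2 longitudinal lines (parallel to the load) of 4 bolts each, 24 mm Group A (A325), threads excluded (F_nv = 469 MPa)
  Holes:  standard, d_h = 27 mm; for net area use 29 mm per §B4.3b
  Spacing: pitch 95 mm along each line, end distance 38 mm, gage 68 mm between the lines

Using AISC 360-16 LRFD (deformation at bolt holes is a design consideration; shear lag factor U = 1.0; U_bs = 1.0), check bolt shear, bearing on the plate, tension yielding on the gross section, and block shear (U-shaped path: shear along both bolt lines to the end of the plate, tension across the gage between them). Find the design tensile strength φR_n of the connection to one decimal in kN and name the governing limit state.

Bolt shear: A_b = π(24)²/4 = 452.39 mm². φR_n = 0.75 × 469 × 452.39 × 8 × 1 = 1273.0 kN.
Bearing (10 mm plate, F_u = 450 MPa): end bolts L_c = 38 − 27/2 = 24.5, R_n = min(1.2×24.5×10×450, 2.4×24×10×450) = 132.3 kN/bolt; interior L_c = 95 − 27 = 68, R_n = 259.2 kN/bolt. φR_n = 0.75 × (2×132.3 + 6×259.2) = 1364.9 kN.
Tension yield (gross): A_g = 199×10 = 1990 mm². φR_n = 0.90 × 350 × 1990 = 626.9 kN.
Block shear: shear path 2×[38+3×95] = 2×323 mm, A_gv = 6460, A_nv = 2×(323 − 3.5×29)×10 = 4430 mm²; tension across gage: (68 − 1×29)×10 = 390 mm². R_n = min(0.6×450×4430, 0.6×350×6460) + 1.0×450×390 = min(1196.1, 1356.6) + 175.5 = 1371.6 kN. φR_n = 0.75 × 1371.6 = 1028.7 kN.
Governing: min(1273.0, 1364.9, 626.9, 1028.7) = 626.9 kN → gross-section yield.

626.9 kN (gross-section yield governs)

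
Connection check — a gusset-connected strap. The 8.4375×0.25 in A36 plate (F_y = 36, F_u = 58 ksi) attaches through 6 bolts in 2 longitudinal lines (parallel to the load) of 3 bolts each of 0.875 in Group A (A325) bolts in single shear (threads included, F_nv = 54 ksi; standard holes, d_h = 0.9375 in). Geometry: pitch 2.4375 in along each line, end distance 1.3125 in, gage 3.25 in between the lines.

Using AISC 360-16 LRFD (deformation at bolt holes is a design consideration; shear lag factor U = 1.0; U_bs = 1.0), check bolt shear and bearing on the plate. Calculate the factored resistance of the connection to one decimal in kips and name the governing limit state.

100.3 kips (bearing governs)

Bolt shear: A_b = π(0.875)²/4 = 0.60132 in². φR_n = 0.75 × 54 × 0.60132 × 6 × 1 = 146.1 kips.
Bearing (0.25 in plate, F_u = 58 ksi): end bolts L_c = 1.3125 − 0.9375/2 = 0.84375, R_n = min(1.2×0.84375×0.25×58, 2.4×0.875×0.25×58) = 14.681 kips/bolt; interior L_c = 2.4375 − 0.9375 = 1.5, R_n = 26.1 kips/bolt. φR_n = 0.75 × (2×14.681 + 4×26.1) = 100.3 kips.
Governing: min(146.1, 100.3) = 100.3 kips → bearing.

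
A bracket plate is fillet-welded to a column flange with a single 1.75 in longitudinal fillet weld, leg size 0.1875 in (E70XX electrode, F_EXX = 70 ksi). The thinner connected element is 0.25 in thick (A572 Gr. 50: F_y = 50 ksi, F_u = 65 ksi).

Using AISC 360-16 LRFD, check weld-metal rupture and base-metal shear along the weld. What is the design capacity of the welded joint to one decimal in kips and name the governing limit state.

7.3 kips (weld metal governs)

Weld metal: throat = 0.707×0.1875 = 0.13256 in, L = 1.75 in. φR_n = 0.75 × 0.6 × 70 × 0.13256 × 1.75 = 7.3 kips.
Base metal shear (0.25 in plate): yield φR_n = 1.0×0.6×50×0.25×1.75 = 13.1 kips; rupture φR_n = 0.75×0.6×65×0.25×1.75 = 12.8 kips; take 12.8 kips (rupture).
Governing: min(7.3, 12.8) = 7.3 kips → weld metal.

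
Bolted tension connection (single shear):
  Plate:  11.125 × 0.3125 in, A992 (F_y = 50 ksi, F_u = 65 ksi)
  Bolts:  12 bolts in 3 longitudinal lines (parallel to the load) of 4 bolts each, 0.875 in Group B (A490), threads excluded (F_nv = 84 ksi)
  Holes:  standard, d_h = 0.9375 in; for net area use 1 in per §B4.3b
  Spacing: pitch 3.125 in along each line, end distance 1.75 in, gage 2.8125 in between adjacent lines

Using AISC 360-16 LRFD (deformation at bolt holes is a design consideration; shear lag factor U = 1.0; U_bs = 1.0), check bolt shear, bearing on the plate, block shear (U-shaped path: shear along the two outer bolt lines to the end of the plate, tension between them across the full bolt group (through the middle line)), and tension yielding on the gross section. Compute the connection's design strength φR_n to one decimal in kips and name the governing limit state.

Bolt shear: A_b = π(0.875)²/4 = 0.60132 in². φR_n = 0.75 × 84 × 0.60132 × 12 × 1 = 454.6 kips.
Bearing (0.3125 in plate, F_u = 65 ksi): end bolts L_c = 1.75 − 0.9375/2 = 1.28125, R_n = min(1.2×1.28125×0.3125×65, 2.4×0.875×0.3125×65) = 31.23 kips/bolt; interior L_c = 3.125 − 0.9375 = 2.1875, R_n = 42.656 kips/bolt. φR_n = 0.75 × (3×31.23 + 9×42.656) = 358.2 kips.
Block shear: shear path 2×[1.75+3×3.125] = 2×11.125 in, A_gv = 6.9531, A_nv = 2×(11.125 − 3.5×1)×0.3125 = 4.7656 in²; tension across gage: (5.625 − 2×1)×0.3125 = 1.1328 in². R_n = min(0.6×65×4.7656, 0.6×50×6.9531) + 1.0×65×1.1328 = min(185.86, 208.59) + 73.632 = 259.49 kips. φR_n = 0.75 × 259.49 = 194.6 kips.
Tension yield (gross): A_g = 11.125×0.3125 = 3.4766 in². φR_n = 0.90 × 50 × 3.4766 = 156.4 kips.
Governing: min(454.6, 358.2, 194.6, 156.4) = 156.4 kips → gross-section yield.

156.4 kips (gross-section yield governs)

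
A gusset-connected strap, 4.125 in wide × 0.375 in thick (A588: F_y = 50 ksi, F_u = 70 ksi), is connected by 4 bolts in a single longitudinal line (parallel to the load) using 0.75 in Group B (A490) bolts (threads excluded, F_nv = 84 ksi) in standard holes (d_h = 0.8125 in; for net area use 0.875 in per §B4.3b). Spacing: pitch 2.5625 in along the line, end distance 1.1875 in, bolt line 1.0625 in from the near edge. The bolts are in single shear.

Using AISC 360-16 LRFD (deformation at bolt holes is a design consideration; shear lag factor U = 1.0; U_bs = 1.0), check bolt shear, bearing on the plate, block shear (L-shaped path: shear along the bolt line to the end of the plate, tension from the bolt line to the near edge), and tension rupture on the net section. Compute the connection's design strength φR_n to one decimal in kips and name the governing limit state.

64.0 kips (net-section rupture governs)

Bolt shear: A_b = π(0.75)²/4 = 0.44179 in². φR_n = 0.75 × 84 × 0.44179 × 4 × 1 = 111.3 kips.
Bearing (0.375 in plate, F_u = 70 ksi): end bolts L_c = 1.1875 − 0.8125/2 = 0.78125, R_n = min(1.2×0.78125×0.375×70, 2.4×0.75×0.375×70) = 24.609 kips/bolt; interior L_c = 2.5625 − 0.8125 = 1.75, R_n = 47.25 kips/bolt. φR_n = 0.75 × (1×24.609 + 3×47.25) = 124.8 kips.
Block shear: shear path 1×[1.1875+3×2.5625] = 1×8.875 in, A_gv = 3.3281, A_nv = 1×(8.875 − 3.5×0.875)×0.375 = 2.1797 in²; tension to near edge: (1.0625 − 0.5×0.875)×0.375 = 0.23438 in². R_n = min(0.6×70×2.1797, 0.6×50×3.3281) + 1.0×70×0.23438 = min(91.547, 99.843) + 16.407 = 107.95 kips. φR_n = 0.75 × 107.95 = 81.0 kips.
Tension rupture (net): A_n = (4.125 − 1×0.875)×0.375 = 1.2188 in² (U = 1.0, A_e = A_n). φR_n = 0.75 × 70 × 1.2188 = 64.0 kips.
Governing: min(111.3, 124.8, 81.0, 64.0) = 64.0 kips → net-section rupture.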